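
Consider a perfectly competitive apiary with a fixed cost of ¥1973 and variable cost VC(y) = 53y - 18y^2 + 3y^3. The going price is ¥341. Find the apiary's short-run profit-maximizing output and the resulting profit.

Profit = -¥53 at y = 8

AVC = 53 - 18y + 3y^2; min AVC = ¥26 at y = 3. Since P = ¥341 ≥ min AVC, the firm produces.
With MC = 53 - 36y + 9y^2, P = MC on the upward-sloping part at y* = 8.
TR = 341·8 = 2728. TC = 1973 + 808 = 2781. Profit = 2728 − 2781 = -¥53.
That loss of ¥53 beats the ¥1973 the firm would lose by shutting down; producing recovers ¥1920 of fixed cost.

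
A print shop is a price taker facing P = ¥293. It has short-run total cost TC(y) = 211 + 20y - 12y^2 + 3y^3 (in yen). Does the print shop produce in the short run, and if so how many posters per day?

Produce at y = 7

Variable cost is VC = 20y - 12y^2 + 3y^3, so AVC = VC/y = 20 - 12y + 3y^2 and MC = dTC/dy = 20 - 24y + 9y^2.
The AVC parabola has its vertex at y = 12/6 = 2, where AVC = 20 - 12·2 + 3·2^2 = ¥8.
P = ¥293 exceeds min AVC = ¥8, so the firm stays open.
Solving P = MC: -273 - 24y + 9y^2 = 0 ⇒ y = -13/3 or 7. On the upward-sloping branch, y* = 7.
Check: AVC at y = 7 is ¥83 ≤ P, so revenue covers variable cost.
Profit = P·y − TC = 293·7 − 792 = ¥1259.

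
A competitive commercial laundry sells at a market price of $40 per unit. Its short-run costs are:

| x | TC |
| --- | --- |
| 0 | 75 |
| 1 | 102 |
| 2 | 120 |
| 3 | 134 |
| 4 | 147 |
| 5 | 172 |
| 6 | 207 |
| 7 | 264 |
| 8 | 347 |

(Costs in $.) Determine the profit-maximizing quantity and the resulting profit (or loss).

x = 6; profit = $33

Tabulate TR − TC: x=0: -75; x=1: -62; x=2: -40; x=3: -14; x=4: 13; x=5: 28; x=6: 33; x=7: 16; x=8: -27.
Profit is maximized at x = 6. AVC there is 132/6 = $22 ≤ P, so producing beats shutting down (which would give -$75).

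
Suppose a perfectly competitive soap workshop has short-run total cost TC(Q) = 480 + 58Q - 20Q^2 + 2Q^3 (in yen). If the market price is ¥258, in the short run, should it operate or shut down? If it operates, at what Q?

Variable cost is VC = 58Q - 20Q^2 + 2Q^3, so AVC = VC/Q = 58 - 20Q + 2Q^2 and MC = dTC/dQ = 58 - 40Q + 6Q^2.
AVC is minimized where dAVC/dQ = -20 + 4Q = 0, at Q = 5; min AVC = 58 - 20·5 + 2·5^2 = ¥8.
Since P = ¥258 ≥ min AVC = ¥8, price covers variable cost and the firm should produce.
Solving P = MC: -200 - 40Q + 6Q^2 = 0 ⇒ Q = -10/3 or 10. On the upward-sloping branch, Q* = 10.
Check: AVC at Q = 10 is ¥58 ≤ P, so revenue covers variable cost.
Profit = P·Q − TC = 258·10 − 1060 = ¥1520.

Produce at Q = 10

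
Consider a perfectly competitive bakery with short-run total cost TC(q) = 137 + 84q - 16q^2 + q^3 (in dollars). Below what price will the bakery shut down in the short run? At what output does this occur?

$20 per unit, at q = 8

Short-run supply begins at min AVC. From VC = 84q - 16q^2 + q^3, AVC = 84 - 16q + q^2.
dAVC/dq = -16 + 2q = 0 gives q = 8. min AVC = 84 - 16·8 + 8^2 = 20.
For P < $20 the firm produces nothing.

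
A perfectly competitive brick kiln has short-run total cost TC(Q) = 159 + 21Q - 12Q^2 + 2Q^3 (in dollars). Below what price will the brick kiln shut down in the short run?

The shutdown price is the minimum of AVC. VC = 21Q - 12Q^2 + 2Q^3, so AVC = 21 - 12Q + 2Q^2.
At the minimum of AVC, MC = AVC. MC = 21 - 24Q + 6Q^2; setting MC = AVC gives 4Q^2 - 12Q = 0, so Q = 3. min AVC = 3.
For P < $3 the firm produces nothing.

$3 per unit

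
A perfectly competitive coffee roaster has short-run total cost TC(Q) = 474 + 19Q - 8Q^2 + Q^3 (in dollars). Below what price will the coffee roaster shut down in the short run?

Short-run supply begins at min AVC. From VC = 19Q - 8Q^2 + Q^3, AVC = 19 - 8Q + Q^2.
At the minimum of AVC, MC = AVC. MC = 19 - 16Q + 3Q^2; setting MC = AVC gives 2Q^2 - 8Q = 0, so Q = 4. min AVC = 3.
The firm shuts down for any P below $3.

$3 per unit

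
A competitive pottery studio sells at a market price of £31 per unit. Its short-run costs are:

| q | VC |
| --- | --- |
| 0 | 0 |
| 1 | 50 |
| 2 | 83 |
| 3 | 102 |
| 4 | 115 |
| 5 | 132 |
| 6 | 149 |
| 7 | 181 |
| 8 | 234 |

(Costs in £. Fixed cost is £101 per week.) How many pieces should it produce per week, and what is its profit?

q = 6; profit = -£64

Tabulate TR − TC: q=0: -101; q=1: -120; q=2: -122; q=3: -110; q=4: -92; q=5: -78; q=6: -64; q=7: -65; q=8: -87.
Profit is maximized at q = 6. AVC there is 149/6 = £24.83 ≤ P, so producing beats shutting down (which would give -£101).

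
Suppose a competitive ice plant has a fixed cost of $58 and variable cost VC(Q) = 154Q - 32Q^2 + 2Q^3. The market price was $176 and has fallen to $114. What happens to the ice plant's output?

AVC = 154 - 32Q + 2Q^2, minimized at Q = 8 where min AVC = $26. MC = 154 - 64Q + 6Q^2.
With P = $176 above the shutdown price, P = MC gives Q = 11.
At P = $114 ≥ min AVC, set P = MC: Q = 10. The firm stays open but cuts output.

Output falls from 11 to 10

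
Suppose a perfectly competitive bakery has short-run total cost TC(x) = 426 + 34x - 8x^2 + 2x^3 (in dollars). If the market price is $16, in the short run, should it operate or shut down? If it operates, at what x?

Shut down

Variable cost is VC = 34x - 8x^2 + 2x^3, so AVC = VC/x = 34 - 8x + 2x^2 and MC = dTC/dx = 34 - 16x + 6x^2.
The AVC parabola has its vertex at x = 8/4 = 2, where AVC = 34 - 8·2 + 2·2^2 = $26.
With P < min AVC ($16 < $26), every unit sold adds to the loss.
Best response: produce nothing and absorb the $426 fixed cost.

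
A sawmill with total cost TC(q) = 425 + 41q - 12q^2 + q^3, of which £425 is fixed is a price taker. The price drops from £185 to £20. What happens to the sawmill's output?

AVC = 41 - 12q + q^2, minimized at q = 6 where min AVC = £5. MC = 41 - 24q + 3q^2.
At P = £185 ≥ min AVC, set P = MC on the rising branch: q = 12.
At P = £20 ≥ min AVC, set P = MC: q = 7. The firm stays open but cuts output.

Output falls from 12 to 7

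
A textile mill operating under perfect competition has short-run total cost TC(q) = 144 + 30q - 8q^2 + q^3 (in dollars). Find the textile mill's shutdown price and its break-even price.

Shutdown price = $14; break-even price = $42

Shutdown price = min AVC. AVC = 30 - 8q + q^2, with vertex at q = 4 and minimum $14.
ATC = 144/q + 30 - 8q + q^2. Setting dATC/dq = −144/q^2 − 8 + 2q = 0 gives q = 6 (since 2·6^3 − 8·6^2 = 144).
min ATC = 144/6 + 30 − 8·6 + 6^2 = $42. That is the break-even price.
Between these two prices the firm operates at a loss; above $42 it earns a profit.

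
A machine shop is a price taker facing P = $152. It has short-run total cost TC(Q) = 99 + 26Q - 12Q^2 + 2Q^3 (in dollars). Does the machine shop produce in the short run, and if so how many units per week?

Produce at Q = 7

From TC, MC = TC'(Q) = 26 - 24Q + 6Q^2 and AVC = VC/Q = 26 - 12Q + 2Q^2.
The AVC parabola has its vertex at Q = 12/4 = 3, where AVC = 26 - 12·3 + 2·3^2 = $8.
Because $152 ≥ $8, revenue can cover variable cost; the firm operates.
Set P = MC: 152 = 26 - 24Q + 6Q^2 → -126 - 24Q + 6Q^2 = 0. The roots are Q = -3 and Q = 7; the profit-maximizing output is on the rising part of MC, so Q* = 7.
Check: AVC at Q = 7 is $40 ≤ P, so revenue covers variable cost.
Profit = P·Q − TC = 152·7 − 379 = $685.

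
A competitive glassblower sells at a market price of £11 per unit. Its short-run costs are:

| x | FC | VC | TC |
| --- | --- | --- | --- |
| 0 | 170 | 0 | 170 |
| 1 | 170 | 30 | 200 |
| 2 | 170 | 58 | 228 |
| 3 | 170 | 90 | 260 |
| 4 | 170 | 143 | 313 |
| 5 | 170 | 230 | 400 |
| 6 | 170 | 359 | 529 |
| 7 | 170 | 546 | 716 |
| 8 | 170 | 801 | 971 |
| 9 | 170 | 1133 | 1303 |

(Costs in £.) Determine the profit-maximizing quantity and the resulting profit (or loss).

Compute π = P·x − TC at each output: x=0: -170; x=1: -189; x=2: -206; x=3: -227; x=4: -269; x=5: -345; x=6: -463; x=7: -639; x=8: -883; x=9: -1204.
Profit is highest at x = 0. Equivalently, the lowest AVC in the table is 58/2 ≈ £29 at x = 2, and P = £11 falls below it — price never covers variable cost, so the firm shuts down and loses only its fixed cost.

x = 0 (shut down); profit = -£170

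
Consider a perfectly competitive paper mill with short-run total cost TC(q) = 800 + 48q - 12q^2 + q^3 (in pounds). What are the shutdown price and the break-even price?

Shutdown price = £12; break-even price = £108

Shutdown price = min AVC. AVC = 48 - 12q + q^2, with vertex at q = 6 and minimum £12.
ATC = 800/q + 48 - 12q + q^2. Setting dATC/dq = −800/q^2 − 12 + 2q = 0 gives q = 10 (since 2·10^3 − 12·10^2 = 800).
min ATC = 800/10 + 48 − 12·10 + 10^2 = £108. That is the break-even price.
For £12 ≤ P < £108 the firm produces at a loss; below £12 it shuts down.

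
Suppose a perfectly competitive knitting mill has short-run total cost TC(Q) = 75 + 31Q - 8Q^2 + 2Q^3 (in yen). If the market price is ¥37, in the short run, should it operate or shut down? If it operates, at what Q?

Produce at Q = 3

From TC, MC = TC'(Q) = 31 - 16Q + 6Q^2 and AVC = VC/Q = 31 - 8Q + 2Q^2.
AVC is minimized where dAVC/dQ = -8 + 4Q = 0, at Q = 2; min AVC = 31 - 8·2 + 2·2^2 = ¥23.
Because ¥37 ≥ ¥23, revenue can cover variable cost; the firm operates.
Solving P = MC: -6 - 16Q + 6Q^2 = 0 ⇒ Q = -1/3 or 3. On the upward-sloping branch, Q* = 3.
Check: AVC at Q = 3 is ¥25 ≤ P, so revenue covers variable cost.
Profit = P·Q − TC = 37·3 − 150 = -¥39, a loss, but smaller than the ¥75 fixed cost the firm would lose by shutting down.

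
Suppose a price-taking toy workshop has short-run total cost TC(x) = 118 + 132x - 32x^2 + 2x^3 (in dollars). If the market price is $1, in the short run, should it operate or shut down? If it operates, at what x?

From TC, MC = TC'(x) = 132 - 64x + 6x^2 and AVC = VC/x = 132 - 32x + 2x^2.
The AVC parabola has its vertex at x = 32/4 = 8, where AVC = 132 - 32·8 + 2·8^2 = $4.
Since P = $1 < min AVC = $4, price fails to cover variable cost at any output.
Best response: produce nothing and absorb the $118 fixed cost.

Shut down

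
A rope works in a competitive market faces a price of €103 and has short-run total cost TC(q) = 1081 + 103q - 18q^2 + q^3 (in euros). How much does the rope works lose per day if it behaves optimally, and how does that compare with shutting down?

Profit = -€217 at q = 12

AVC = 103 - 18q + q^2; min AVC = €22 at q = 9. Since P = €103 ≥ min AVC, the firm produces.
With MC = 103 - 36q + 3q^2, P = MC on the upward-sloping part at q* = 12.
TR = 103·12 = 1236. TC = 1081 + 372 = 1453. Profit = 1236 − 1453 = -€217.
That loss of €217 beats the €1081 the firm would lose by shutting down; producing recovers €864 of fixed cost.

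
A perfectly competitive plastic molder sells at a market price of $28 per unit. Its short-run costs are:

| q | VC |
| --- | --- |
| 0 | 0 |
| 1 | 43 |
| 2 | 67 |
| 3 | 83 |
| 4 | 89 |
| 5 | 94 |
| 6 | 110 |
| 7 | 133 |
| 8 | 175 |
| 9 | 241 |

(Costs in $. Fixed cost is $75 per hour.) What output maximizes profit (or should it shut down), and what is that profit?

Compute π = P·q − TC at each output: q=0: -75; q=1: -90; q=2: -86; q=3: -74; q=4: -52; q=5: -29; q=6: -17; q=7: -12; q=8: -26; q=9: -64.
Profit is maximized at q = 7. AVC there is 133/7 = $19 ≤ P, so producing beats shutting down (which would give -$75).

q = 7; profit = -$12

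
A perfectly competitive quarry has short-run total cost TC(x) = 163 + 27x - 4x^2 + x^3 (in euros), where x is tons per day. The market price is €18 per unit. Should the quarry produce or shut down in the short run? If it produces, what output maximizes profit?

Strip out fixed cost: VC = 27x - 4x^2 + x^3. Then AVC = 27 - 4x + x^2 and MC = 27 - 8x + 3x^2.
AVC is minimized where dAVC/dx = -4 + 2x = 0, at x = 2; min AVC = 27 - 4·2 + 2^2 = €23.
P = €18 lies below min AVC = €23; no output level covers variable cost.
The firm minimizes its loss by shutting down and losing only its fixed cost of €163.

Shut down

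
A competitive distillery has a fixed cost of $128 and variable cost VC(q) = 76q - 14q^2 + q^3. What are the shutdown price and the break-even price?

Shutdown price = $27; break-even price = $44

AVC = 76 - 14q + q^2; minimized at q = 7, giving min AVC = $27. That is the shutdown price.
ATC = 128/q + 76 - 14q + q^2. Setting dATC/dq = −128/q^2 − 14 + 2q = 0 gives q = 8 (since 2·8^3 − 14·8^2 = 128).
min ATC = 128/8 + 76 − 14·8 + 8^2 = $44. That is the break-even price.
Between these two prices the firm operates at a loss; above $44 it earns a profit.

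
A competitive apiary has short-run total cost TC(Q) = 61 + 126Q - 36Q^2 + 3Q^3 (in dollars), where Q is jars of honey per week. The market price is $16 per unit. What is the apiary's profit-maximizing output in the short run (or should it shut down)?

From TC, MC = TC'(Q) = 126 - 72Q + 9Q^2 and AVC = VC/Q = 126 - 36Q + 3Q^2.
AVC is minimized where dAVC/dQ = -36 + 6Q = 0, at Q = 6; min AVC = 126 - 36·6 + 3·6^2 = $18.
Since P = $16 < min AVC = $18, price fails to cover variable cost at any output.
Shutting down limits the loss to fixed cost, $61.

Shut down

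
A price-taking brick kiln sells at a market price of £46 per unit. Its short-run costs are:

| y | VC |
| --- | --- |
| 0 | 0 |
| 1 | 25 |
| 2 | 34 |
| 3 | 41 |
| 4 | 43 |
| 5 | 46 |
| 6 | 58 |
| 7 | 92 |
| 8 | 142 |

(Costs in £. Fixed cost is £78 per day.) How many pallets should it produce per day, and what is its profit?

y = 7; profit = £152

Compute π = P·y − TC at each output: y=0: -78; y=1: -57; y=2: -20; y=3: 19; y=4: 63; y=5: 106; y=6: 140; y=7: 152; y=8: 148.
Profit is maximized at y = 7. AVC there is 92/7 = £13.14 ≤ P, so producing beats shutting down (which would give -£78).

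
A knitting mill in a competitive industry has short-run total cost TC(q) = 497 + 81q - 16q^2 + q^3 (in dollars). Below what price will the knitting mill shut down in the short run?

Short-run supply begins at min AVC. From VC = 81q - 16q^2 + q^3, AVC = 81 - 16q + q^2.
dAVC/dq = -16 + 2q = 0 gives q = 8. min AVC = 81 - 16·8 + 8^2 = 17.
So the shutdown price is $17.

$17 per unit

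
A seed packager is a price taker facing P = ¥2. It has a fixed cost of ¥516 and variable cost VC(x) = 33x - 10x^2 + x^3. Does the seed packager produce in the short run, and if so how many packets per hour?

Strip out fixed cost: VC = 33x - 10x^2 + x^3. Then AVC = 33 - 10x + x^2 and MC = 33 - 20x + 3x^2.
The AVC parabola has its vertex at x = 10/2 = 5, where AVC = 33 - 10·5 + 5^2 = ¥8.
Since P = ¥2 < min AVC = ¥8, price fails to cover variable cost at any output.
The firm minimizes its loss by shutting down and losing only its fixed cost of ¥516.

Shut down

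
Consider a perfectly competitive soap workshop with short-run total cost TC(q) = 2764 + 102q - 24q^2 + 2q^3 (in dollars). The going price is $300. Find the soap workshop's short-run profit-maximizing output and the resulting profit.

AVC = 102 - 24q + 2q^2; min AVC = $30 at q = 6. Since P = $300 ≥ min AVC, the firm produces.
With MC = 102 - 48q + 6q^2, P = MC on the upward-sloping part at q* = 11.
TR = 300·11 = 3300. TC = 2764 + 880 = 3644. Profit = 3300 − 3644 = -$344.
Shutting down would mean losing the fixed cost of $2764, so operating at a loss of $344 is better by $2420.

Profit = -$344 at q = 11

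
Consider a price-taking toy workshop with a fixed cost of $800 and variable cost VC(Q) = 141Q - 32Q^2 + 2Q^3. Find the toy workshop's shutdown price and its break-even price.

Shutdown price = $13; break-even price = $101

AVC = 141 - 32Q + 2Q^2; minimized at Q = 8, giving min AVC = $13. That is the shutdown price.
ATC = 800/Q + 141 - 32Q + 2Q^2. Setting dATC/dQ = −800/Q^2 − 32 + 4Q = 0 gives Q = 10 (since 4·10^3 − 32·10^2 = 800).
min ATC = 800/10 + 141 − 32·10 + 2·10^2 = $101. That is the break-even price.
For $13 ≤ P < $101 the firm produces at a loss; below $13 it shuts down.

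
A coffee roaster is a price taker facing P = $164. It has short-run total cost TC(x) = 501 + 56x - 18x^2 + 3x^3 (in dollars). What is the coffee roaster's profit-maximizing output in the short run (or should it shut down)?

Strip out fixed cost: VC = 56x - 18x^2 + 3x^3. Then AVC = 56 - 18x + 3x^2 and MC = 56 - 36x + 9x^2.
AVC hits its minimum where MC = AVC, at x = 3, giving min AVC = 56 - 18·3 + 3·3^2 = $29.
P = $164 exceeds min AVC = $29, so the firm stays open.
Solving P = MC: -108 - 36x + 9x^2 = 0 ⇒ x = -2 or 6. On the upward-sloping branch, x* = 6.
Check: AVC at x = 6 is $56 ≤ P, so revenue covers variable cost.
Profit = P·x − TC = 164·6 − 837 = $147.

Produce at x = 6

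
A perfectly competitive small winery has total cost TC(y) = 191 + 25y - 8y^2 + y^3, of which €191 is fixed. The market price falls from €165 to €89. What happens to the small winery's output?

AVC = 25 - 8y + y^2, minimized at y = 4 where min AVC = €9. MC = 25 - 16y + 3y^2.
With P = €165 above the shutdown price, P = MC gives y = 10.
At P = €89 ≥ min AVC, set P = MC: y = 8. The firm stays open but cuts output.

Output falls from 10 to 8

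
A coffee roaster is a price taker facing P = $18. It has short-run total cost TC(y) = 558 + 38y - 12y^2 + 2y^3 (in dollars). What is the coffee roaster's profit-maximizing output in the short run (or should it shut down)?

From TC, MC = TC'(y) = 38 - 24y + 6y^2 and AVC = VC/y = 38 - 12y + 2y^2.
AVC is minimized where dAVC/dy = -12 + 4y = 0, at y = 3; min AVC = 38 - 12·3 + 2·3^2 = $20.
P = $18 lies below min AVC = $20; no output level covers variable cost.
The firm minimizes its loss by shutting down and losing only its fixed cost of $558.

Shut down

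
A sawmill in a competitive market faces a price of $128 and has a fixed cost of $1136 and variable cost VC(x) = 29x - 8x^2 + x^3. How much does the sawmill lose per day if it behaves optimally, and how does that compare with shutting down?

AVC = 29 - 8x + x^2 has its minimum $13 at x = 4; price $128 clears that bar, so the firm operates.
MC = 29 - 16x + 3x^2. Setting P = MC and taking the root on the rising branch gives x* = 9.
TR = 128·9 = 1152. TC = 1136 + 342 = 1478. Profit = 1152 − 1478 = -$326.
That loss of $326 beats the $1136 the firm would lose by shutting down; producing recovers $810 of fixed cost.

Profit = -$326 at x = 9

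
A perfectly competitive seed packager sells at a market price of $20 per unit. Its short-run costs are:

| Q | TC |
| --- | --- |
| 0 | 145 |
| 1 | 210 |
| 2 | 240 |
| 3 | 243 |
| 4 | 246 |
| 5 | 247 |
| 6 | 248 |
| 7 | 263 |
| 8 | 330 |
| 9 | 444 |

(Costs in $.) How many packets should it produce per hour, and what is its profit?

Q = 7; profit = -$123

Compute π = P·Q − TC at each output: Q=0: -145; Q=1: -190; Q=2: -200; Q=3: -183; Q=4: -166; Q=5: -147; Q=6: -128; Q=7: -123; Q=8: -170; Q=9: -264.
Profit is maximized at Q = 7. AVC there is 118/7 = $16.86 ≤ P, so producing beats shutting down (which would give -$145).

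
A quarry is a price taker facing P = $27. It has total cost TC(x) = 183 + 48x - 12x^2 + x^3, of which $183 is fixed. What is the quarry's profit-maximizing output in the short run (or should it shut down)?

Produce at x = 7

From TC, MC = TC'(x) = 48 - 24x + 3x^2 and AVC = VC/x = 48 - 12x + x^2.
AVC is minimized where dAVC/dx = -12 + 2x = 0, at x = 6; min AVC = 48 - 12·6 + 6^2 = $12.
P = $27 exceeds min AVC = $12, so the firm stays open.
Solving P = MC: 21 - 24x + 3x^2 = 0 ⇒ x = 1 or 7. On the upward-sloping branch, x* = 7.
Check: AVC at x = 7 is $13 ≤ P, so revenue covers variable cost.
Profit = P·x − TC = 27·7 − 274 = -$85, a loss, but smaller than the $183 fixed cost the firm would lose by shutting down.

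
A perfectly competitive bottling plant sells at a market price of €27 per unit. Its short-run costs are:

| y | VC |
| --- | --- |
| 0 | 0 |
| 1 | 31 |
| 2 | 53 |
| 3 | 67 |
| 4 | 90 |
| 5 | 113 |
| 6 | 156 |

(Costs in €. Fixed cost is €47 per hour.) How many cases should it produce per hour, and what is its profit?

y = 5; profit = -€25

Tabulate TR − TC: y=0: -47; y=1: -51; y=2: -46; y=3: -33; y=4: -29; y=5: -25; y=6: -41.
Profit is maximized at y = 5. AVC there is 113/5 = €22.60 ≤ P, so producing beats shutting down (which would give -€47).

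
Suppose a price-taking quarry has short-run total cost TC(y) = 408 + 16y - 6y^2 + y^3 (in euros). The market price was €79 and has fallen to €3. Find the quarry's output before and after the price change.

Output falls from 7 to 0 (the firm shuts down)

AVC = 16 - 6y + y^2, minimized at y = 3 where min AVC = €7. MC = 16 - 12y + 3y^2.
At P = €79 ≥ min AVC, set P = MC on the rising branch: y = 7.
At P = €3 < min AVC = €7, price no longer covers variable cost at any output, so the firm shuts down: y = 0.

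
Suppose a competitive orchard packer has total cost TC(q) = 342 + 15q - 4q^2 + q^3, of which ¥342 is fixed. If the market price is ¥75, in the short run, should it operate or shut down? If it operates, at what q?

Produce at q = 6

Variable cost is VC = 15q - 4q^2 + q^3, so AVC = VC/q = 15 - 4q + q^2 and MC = dTC/dq = 15 - 8q + 3q^2.
AVC hits its minimum where MC = AVC, at q = 2, giving min AVC = 15 - 4·2 + 2^2 = ¥11.
Because ¥75 ≥ ¥11, revenue can cover variable cost; the firm operates.
P = MC gives -60 - 8q + 3q^2 = 0, with roots -10/3 and 6. Take the larger (rising MC): q* = 6.
Check: AVC at q = 6 is ¥27 ≤ P, so revenue covers variable cost.
Profit = P·q − TC = 75·6 − 504 = -¥54, a loss, but smaller than the ¥342 fixed cost the firm would lose by shutting down.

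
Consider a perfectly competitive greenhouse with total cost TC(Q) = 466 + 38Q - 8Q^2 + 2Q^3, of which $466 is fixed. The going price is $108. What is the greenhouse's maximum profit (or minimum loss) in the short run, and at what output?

Profit = -$166 at Q = 5

AVC = 38 - 8Q + 2Q^2; min AVC = $30 at Q = 2. Since P = $108 ≥ min AVC, the firm produces.
MC = 38 - 16Q + 6Q^2. Setting P = MC and taking the root on the rising branch gives Q* = 5.
TR = 108·5 = 540. TC = 466 + 240 = 706. Profit = 540 − 706 = -$166.
By producing, the firm covers all variable cost plus $300 of fixed cost; shutting down would lose the full $466.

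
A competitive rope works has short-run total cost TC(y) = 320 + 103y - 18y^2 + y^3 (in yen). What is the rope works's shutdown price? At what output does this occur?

¥22 per unit, at y = 9

The firm shuts down when price falls below the minimum of average variable cost. AVC = VC/y = 103 - 18y + y^2.
dAVC/dy = -18 + 2y = 0 gives y = 9. min AVC = 103 - 18·9 + 9^2 = 22.
The firm shuts down for any P below ¥22.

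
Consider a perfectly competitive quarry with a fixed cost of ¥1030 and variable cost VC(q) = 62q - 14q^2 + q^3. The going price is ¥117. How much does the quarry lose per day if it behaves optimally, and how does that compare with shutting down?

Profit = -¥62 at q = 11

AVC = 62 - 14q + q^2; min AVC = ¥13 at q = 7. Since P = ¥117 ≥ min AVC, the firm produces.
MC = 62 - 28q + 3q^2. Setting P = MC and taking the root on the rising branch gives q* = 11.
TR = 117·11 = 1287. TC = 1030 + 319 = 1349. Profit = 1287 − 1349 = -¥62.
By producing, the firm covers all variable cost plus ¥968 of fixed cost; shutting down would lose the full ¥1030.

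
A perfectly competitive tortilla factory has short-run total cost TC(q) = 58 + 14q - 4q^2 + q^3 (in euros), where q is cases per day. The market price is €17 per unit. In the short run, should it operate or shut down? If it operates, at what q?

Produce at q = 3

Variable cost is VC = 14q - 4q^2 + q^3, so AVC = VC/q = 14 - 4q + q^2 and MC = dTC/dq = 14 - 8q + 3q^2.
The AVC parabola has its vertex at q = 4/2 = 2, where AVC = 14 - 4·2 + 2^2 = €10.
Because €17 ≥ €10, revenue can cover variable cost; the firm operates.
Set P = MC: 17 = 14 - 8q + 3q^2 → -3 - 8q + 3q^2 = 0. The roots are q = -1/3 and q = 3; the profit-maximizing output is on the rising part of MC, so q* = 3.
Check: AVC at q = 3 is €11 ≤ P, so revenue covers variable cost.
Profit = P·q − TC = 17·3 − 91 = -€40, a loss, but smaller than the €58 fixed cost the firm would lose by shutting down.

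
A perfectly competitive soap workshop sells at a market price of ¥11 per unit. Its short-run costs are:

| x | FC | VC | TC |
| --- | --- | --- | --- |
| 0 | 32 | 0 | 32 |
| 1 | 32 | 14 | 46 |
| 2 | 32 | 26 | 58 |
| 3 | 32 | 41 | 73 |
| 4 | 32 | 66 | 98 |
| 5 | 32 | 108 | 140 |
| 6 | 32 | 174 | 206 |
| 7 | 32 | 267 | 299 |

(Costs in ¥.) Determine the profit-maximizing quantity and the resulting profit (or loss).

Profit at each row (π = 11x − TC): x=0: -32; x=1: -35; x=2: -36; x=3: -40; x=4: -54; x=5: -85; x=6: -140; x=7: -222.
Profit is highest at x = 0. Equivalently, the lowest AVC in the table is 26/2 ≈ ¥13 at x = 2, and P = ¥11 falls below it — price never covers variable cost, so the firm shuts down and loses only its fixed cost.

x = 0 (shut down); profit = -¥32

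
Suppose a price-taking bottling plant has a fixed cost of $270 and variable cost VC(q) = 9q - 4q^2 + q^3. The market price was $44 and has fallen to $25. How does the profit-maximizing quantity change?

Output falls from 5 to 4

AVC = 9 - 4q + q^2, minimized at q = 2 where min AVC = $5. MC = 9 - 8q + 3q^2.
At P = $44 ≥ min AVC, set P = MC on the rising branch: q = 5.
At P = $25 ≥ min AVC, set P = MC: q = 4. The firm stays open but cuts output.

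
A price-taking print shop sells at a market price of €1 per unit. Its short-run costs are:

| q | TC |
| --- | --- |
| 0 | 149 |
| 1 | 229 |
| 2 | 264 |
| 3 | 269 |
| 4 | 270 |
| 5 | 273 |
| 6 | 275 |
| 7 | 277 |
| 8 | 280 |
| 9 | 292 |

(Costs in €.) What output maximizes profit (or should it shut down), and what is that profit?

Profit at each row (π = 1q − TC): q=0: -149; q=1: -228; q=2: -262; q=3: -266; q=4: -266; q=5: -268; q=6: -269; q=7: -270; q=8: -272; q=9: -283.
Profit is highest at q = 0. Equivalently, the lowest AVC in the table is 143/9 ≈ €15.89 at q = 9, and P = €1 falls below it — price never covers variable cost, so the firm shuts down and loses only its fixed cost.

q = 0 (shut down); profit = -€149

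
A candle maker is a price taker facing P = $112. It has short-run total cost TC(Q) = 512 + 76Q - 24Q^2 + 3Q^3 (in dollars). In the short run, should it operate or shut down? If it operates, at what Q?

Strip out fixed cost: VC = 76Q - 24Q^2 + 3Q^3. Then AVC = 76 - 24Q + 3Q^2 and MC = 76 - 48Q + 9Q^2.
AVC hits its minimum where MC = AVC, at Q = 4, giving min AVC = 76 - 24·4 + 3·4^2 = $28.
Because $112 ≥ $28, revenue can cover variable cost; the firm operates.
P = MC gives -36 - 48Q + 9Q^2 = 0, with roots -2/3 and 6. Take the larger (rising MC): Q* = 6.
Check: AVC at Q = 6 is $40 ≤ P, so revenue covers variable cost.
Profit = P·Q − TC = 112·6 − 752 = -$80, a loss, but smaller than the $512 fixed cost the firm would lose by shutting down.

Produce at Q = 6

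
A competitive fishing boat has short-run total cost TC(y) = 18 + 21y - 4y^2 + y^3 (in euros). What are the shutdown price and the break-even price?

Shutdown price = €17; break-even price = €24

AVC = 21 - 4y + y^2; minimized at y = 2, giving min AVC = €17. That is the shutdown price.
ATC = 18/y + 21 - 4y + y^2. Setting dATC/dy = −18/y^2 − 4 + 2y = 0 gives y = 3 (since 2·3^3 − 4·3^2 = 18).
min ATC = 18/3 + 21 − 4·3 + 3^2 = €24. That is the break-even price.
For €17 ≤ P < €24 the firm produces at a loss; below €17 it shuts down.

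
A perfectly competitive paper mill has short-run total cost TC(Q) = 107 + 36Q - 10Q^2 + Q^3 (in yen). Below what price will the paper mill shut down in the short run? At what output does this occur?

¥11 per unit, at Q = 5

The shutdown price is the minimum of AVC. VC = 36Q - 10Q^2 + Q^3, so AVC = 36 - 10Q + Q^2.
dAVC/dQ = -10 + 2Q = 0 gives Q = 5. min AVC = 36 - 10·5 + 5^2 = 11.
For P < ¥11 the firm produces nothing.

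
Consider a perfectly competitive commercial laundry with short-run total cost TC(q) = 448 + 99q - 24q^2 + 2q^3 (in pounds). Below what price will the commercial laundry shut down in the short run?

£27 per unit

Short-run supply begins at min AVC. From VC = 99q - 24q^2 + 2q^3, AVC = 99 - 24q + 2q^2.
dAVC/dq = -24 + 4q = 0 gives q = 6. min AVC = 99 - 24·6 + 2·6^2 = 27.
So the shutdown price is £27.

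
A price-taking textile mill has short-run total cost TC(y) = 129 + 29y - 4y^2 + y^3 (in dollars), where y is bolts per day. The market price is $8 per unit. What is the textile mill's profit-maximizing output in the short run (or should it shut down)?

Variable cost is VC = 29y - 4y^2 + y^3, so AVC = VC/y = 29 - 4y + y^2 and MC = dTC/dy = 29 - 8y + 3y^2.
AVC hits its minimum where MC = AVC, at y = 2, giving min AVC = 29 - 4·2 + 2^2 = $25.
P = $8 lies below min AVC = $25; no output level covers variable cost.
Shutting down limits the loss to fixed cost, $129.

Shut down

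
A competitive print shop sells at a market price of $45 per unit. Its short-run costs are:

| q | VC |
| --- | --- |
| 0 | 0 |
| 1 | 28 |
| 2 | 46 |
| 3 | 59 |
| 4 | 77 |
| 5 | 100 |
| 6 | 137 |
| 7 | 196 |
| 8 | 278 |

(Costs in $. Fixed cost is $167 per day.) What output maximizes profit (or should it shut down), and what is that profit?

q = 6; profit = -$34

Compute π = P·q − TC at each output: q=0: -167; q=1: -150; q=2: -123; q=3: -91; q=4: -64; q=5: -42; q=6: -34; q=7: -48; q=8: -85.
Profit is maximized at q = 6. AVC there is 137/6 = $22.83 ≤ P, so producing beats shutting down (which would give -$167).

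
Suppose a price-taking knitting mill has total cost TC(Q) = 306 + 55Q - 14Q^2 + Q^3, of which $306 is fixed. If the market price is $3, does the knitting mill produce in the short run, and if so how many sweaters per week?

Shut down

Strip out fixed cost: VC = 55Q - 14Q^2 + Q^3. Then AVC = 55 - 14Q + Q^2 and MC = 55 - 28Q + 3Q^2.
AVC is minimized where dAVC/dQ = -14 + 2Q = 0, at Q = 7; min AVC = 55 - 14·7 + 7^2 = $6.
Since P = $3 < min AVC = $6, price fails to cover variable cost at any output.
Best response: produce nothing and absorb the $306 fixed cost.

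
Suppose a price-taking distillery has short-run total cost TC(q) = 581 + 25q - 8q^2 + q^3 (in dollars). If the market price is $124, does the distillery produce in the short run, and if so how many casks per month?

Produce at q = 9

Strip out fixed cost: VC = 25q - 8q^2 + q^3. Then AVC = 25 - 8q + q^2 and MC = 25 - 16q + 3q^2.
AVC hits its minimum where MC = AVC, at q = 4, giving min AVC = 25 - 8·4 + 4^2 = $9.
Because $124 ≥ $9, revenue can cover variable cost; the firm operates.
P = MC gives -99 - 16q + 3q^2 = 0, with roots -11/3 and 9. Take the larger (rising MC): q* = 9.
Check: AVC at q = 9 is $34 ≤ P, so revenue covers variable cost.
Profit = P·q − TC = 124·9 − 887 = $229.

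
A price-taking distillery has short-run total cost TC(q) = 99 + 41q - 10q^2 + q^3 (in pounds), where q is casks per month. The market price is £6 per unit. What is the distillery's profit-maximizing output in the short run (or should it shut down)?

Shut down

Strip out fixed cost: VC = 41q - 10q^2 + q^3. Then AVC = 41 - 10q + q^2 and MC = 41 - 20q + 3q^2.
The AVC parabola has its vertex at q = 10/2 = 5, where AVC = 41 - 10·5 + 5^2 = £16.
P = £6 lies below min AVC = £16; no output level covers variable cost.
The firm minimizes its loss by shutting down and losing only its fixed cost of £99.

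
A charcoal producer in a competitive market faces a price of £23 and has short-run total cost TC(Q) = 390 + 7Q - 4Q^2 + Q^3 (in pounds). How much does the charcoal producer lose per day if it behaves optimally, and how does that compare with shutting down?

AVC = 7 - 4Q + Q^2 has its minimum £3 at Q = 2; price £23 clears that bar, so the firm operates.
With MC = 7 - 8Q + 3Q^2, P = MC on the upward-sloping part at Q* = 4.
TR = 23·4 = 92. TC = 390 + 28 = 418. Profit = 92 − 418 = -£326.
Shutting down would mean losing the fixed cost of £390, so operating at a loss of £326 is better by £64.

Profit = -£326 at Q = 4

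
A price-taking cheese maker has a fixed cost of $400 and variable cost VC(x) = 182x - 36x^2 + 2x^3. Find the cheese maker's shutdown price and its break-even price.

Shutdown price = $20; break-even price = $62

Shutdown price = min AVC. AVC = 182 - 36x + 2x^2, with vertex at x = 9 and minimum $20.
ATC = 400/x + 182 - 36x + 2x^2. Setting dATC/dx = −400/x^2 − 36 + 4x = 0 gives x = 10 (since 4·10^3 − 36·10^2 = 400).
min ATC = 400/10 + 182 − 36·10 + 2·10^2 = $62. That is the break-even price.
For $20 ≤ P < $62 the firm produces at a loss; below $20 it shuts down.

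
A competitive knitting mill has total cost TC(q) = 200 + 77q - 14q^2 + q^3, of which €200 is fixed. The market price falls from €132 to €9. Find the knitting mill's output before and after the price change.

Output falls from 11 to 0 (the firm shuts down)

AVC = 77 - 14q + q^2, minimized at q = 7 where min AVC = €28. MC = 77 - 28q + 3q^2.
At P = €132 ≥ min AVC, set P = MC on the rising branch: q = 11.
At P = €9 < min AVC = €28, price no longer covers variable cost at any output, so the firm shuts down: q = 0.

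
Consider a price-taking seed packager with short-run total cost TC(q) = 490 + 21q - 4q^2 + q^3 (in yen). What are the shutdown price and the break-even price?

AVC = 21 - 4q + q^2; minimized at q = 2, giving min AVC = ¥17. That is the shutdown price.
ATC = 490/q + 21 - 4q + q^2. Setting dATC/dq = −490/q^2 − 4 + 2q = 0 gives q = 7 (since 2·7^3 − 4·7^2 = 490).
min ATC = 490/7 + 21 − 4·7 + 7^2 = ¥112. That is the break-even price.
For ¥17 ≤ P < ¥112 the firm produces at a loss; below ¥17 it shuts down.

Shutdown price = ¥17; break-even price = ¥112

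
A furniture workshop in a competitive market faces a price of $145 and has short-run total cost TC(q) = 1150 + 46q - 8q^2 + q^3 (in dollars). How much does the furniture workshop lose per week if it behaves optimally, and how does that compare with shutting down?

Profit = -$340 at q = 9

AVC = 46 - 8q + q^2; min AVC = $30 at q = 4. Since P = $145 ≥ min AVC, the firm produces.
With MC = 46 - 16q + 3q^2, P = MC on the upward-sloping part at q* = 9.
TR = 145·9 = 1305. TC = 1150 + 495 = 1645. Profit = 1305 − 1645 = -$340.
Shutting down would mean losing the fixed cost of $1150, so operating at a loss of $340 is better by $810.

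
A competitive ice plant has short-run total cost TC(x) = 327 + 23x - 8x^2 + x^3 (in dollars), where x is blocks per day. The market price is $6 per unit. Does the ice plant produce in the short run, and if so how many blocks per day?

From TC, MC = TC'(x) = 23 - 16x + 3x^2 and AVC = VC/x = 23 - 8x + x^2.
AVC hits its minimum where MC = AVC, at x = 4, giving min AVC = 23 - 8·4 + 4^2 = $7.
With P < min AVC ($6 < $7), every unit sold adds to the loss.
Best response: produce nothing and absorb the $327 fixed cost.

Shut down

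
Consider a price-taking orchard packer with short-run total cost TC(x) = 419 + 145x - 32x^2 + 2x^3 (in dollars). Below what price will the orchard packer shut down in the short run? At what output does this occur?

$17 per unit, at x = 8

The firm shuts down when price falls below the minimum of average variable cost. AVC = VC/x = 145 - 32x + 2x^2.
dAVC/dx = -32 + 4x = 0 gives x = 8. min AVC = 145 - 32·8 + 2·8^2 = 17.
For P < $17 the firm produces nothing.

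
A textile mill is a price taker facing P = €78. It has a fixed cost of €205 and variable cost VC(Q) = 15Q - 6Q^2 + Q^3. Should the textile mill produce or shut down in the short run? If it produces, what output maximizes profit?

Produce at Q = 7

Variable cost is VC = 15Q - 6Q^2 + Q^3, so AVC = VC/Q = 15 - 6Q + Q^2 and MC = dTC/dQ = 15 - 12Q + 3Q^2.
AVC hits its minimum where MC = AVC, at Q = 3, giving min AVC = 15 - 6·3 + 3^2 = €6.
P = €78 exceeds min AVC = €6, so the firm stays open.
Set P = MC: 78 = 15 - 12Q + 3Q^2 → -63 - 12Q + 3Q^2 = 0. The roots are Q = -3 and Q = 7; the profit-maximizing output is on the rising part of MC, so Q* = 7.
Check: AVC at Q = 7 is €22 ≤ P, so revenue covers variable cost.
Profit = P·Q − TC = 78·7 − 359 = €187.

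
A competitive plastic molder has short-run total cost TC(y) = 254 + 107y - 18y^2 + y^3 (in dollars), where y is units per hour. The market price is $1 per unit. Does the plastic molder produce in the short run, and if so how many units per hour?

Shut down

Strip out fixed cost: VC = 107y - 18y^2 + y^3. Then AVC = 107 - 18y + y^2 and MC = 107 - 36y + 3y^2.
AVC hits its minimum where MC = AVC, at y = 9, giving min AVC = 107 - 18·9 + 9^2 = $26.
With P < min AVC ($1 < $26), every unit sold adds to the loss.
Best response: produce nothing and absorb the $254 fixed cost.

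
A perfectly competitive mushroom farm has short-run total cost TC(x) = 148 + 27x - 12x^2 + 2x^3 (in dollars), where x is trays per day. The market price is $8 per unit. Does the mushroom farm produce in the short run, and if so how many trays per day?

Variable cost is VC = 27x - 12x^2 + 2x^3, so AVC = VC/x = 27 - 12x + 2x^2 and MC = dTC/dx = 27 - 24x + 6x^2.
AVC is minimized where dAVC/dx = -12 + 4x = 0, at x = 3; min AVC = 27 - 12·3 + 2·3^2 = $9.
Since P = $8 < min AVC = $9, price fails to cover variable cost at any output.
The firm minimizes its loss by shutting down and losing only its fixed cost of $148.

Shut down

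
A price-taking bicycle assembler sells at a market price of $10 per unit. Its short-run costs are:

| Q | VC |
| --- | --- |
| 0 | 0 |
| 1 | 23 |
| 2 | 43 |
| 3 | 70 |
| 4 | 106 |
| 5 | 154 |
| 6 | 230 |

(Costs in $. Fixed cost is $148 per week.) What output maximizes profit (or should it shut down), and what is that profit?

Q = 0 (shut down); profit = -$148

Compute π = P·Q − TC at each output: Q=0: -148; Q=1: -161; Q=2: -171; Q=3: -188; Q=4: -214; Q=5: -252; Q=6: -318.
Profit is highest at Q = 0. Equivalently, the lowest AVC in the table is 43/2 ≈ $21.50 at Q = 2, and P = $10 falls below it — price never covers variable cost, so the firm shuts down and loses only its fixed cost.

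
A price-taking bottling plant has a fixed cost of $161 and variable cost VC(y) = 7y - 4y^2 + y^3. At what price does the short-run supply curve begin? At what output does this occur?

Short-run supply begins at min AVC. From VC = 7y - 4y^2 + y^3, AVC = 7 - 4y + y^2.
At the minimum of AVC, MC = AVC. MC = 7 - 8y + 3y^2; setting MC = AVC gives 2y^2 - 4y = 0, so y = 2. min AVC = 3.
The firm shuts down for any P below $3.

$3 per unit, at y = 2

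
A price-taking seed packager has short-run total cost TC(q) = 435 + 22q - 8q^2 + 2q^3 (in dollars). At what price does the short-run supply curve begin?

The shutdown price is the minimum of AVC. VC = 22q - 8q^2 + 2q^3, so AVC = 22 - 8q + 2q^2.
At the minimum of AVC, MC = AVC. MC = 22 - 16q + 6q^2; setting MC = AVC gives 4q^2 - 8q = 0, so q = 2. min AVC = 14.
The firm shuts down for any P below $14.

$14 per unit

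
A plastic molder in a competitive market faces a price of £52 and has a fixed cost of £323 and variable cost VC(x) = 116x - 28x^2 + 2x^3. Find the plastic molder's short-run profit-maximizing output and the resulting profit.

AVC = 116 - 28x + 2x^2; min AVC = £18 at x = 7. Since P = £52 ≥ min AVC, the firm produces.
MC = 116 - 56x + 6x^2. Setting P = MC and taking the root on the rising branch gives x* = 8.
TR = 52·8 = 416. TC = 323 + 160 = 483. Profit = 416 − 483 = -£67.
That loss of £67 beats the £323 the firm would lose by shutting down; producing recovers £256 of fixed cost.

Profit = -£67 at x = 8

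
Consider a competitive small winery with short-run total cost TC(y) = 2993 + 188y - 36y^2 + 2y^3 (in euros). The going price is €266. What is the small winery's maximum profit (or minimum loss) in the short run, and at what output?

Profit = -€289 at y = 13

AVC = 188 - 36y + 2y^2 has its minimum €26 at y = 9; price €266 clears that bar, so the firm operates.
MC = 188 - 72y + 6y^2. Setting P = MC and taking the root on the rising branch gives y* = 13.
TR = 266·13 = 3458. TC = 2993 + 754 = 3747. Profit = 3458 − 3747 = -€289.
Shutting down would mean losing the fixed cost of €2993, so operating at a loss of €289 is better by €2704.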